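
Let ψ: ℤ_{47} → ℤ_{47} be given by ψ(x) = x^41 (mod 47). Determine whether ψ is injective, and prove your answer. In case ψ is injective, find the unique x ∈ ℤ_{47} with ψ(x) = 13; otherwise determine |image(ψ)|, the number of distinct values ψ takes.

Since 47 is prime, the nonzero elements of ℤ_{47} form a cyclic group of order 46.
As gcd(41, 46) = 1, raising to the 41st power is a bijection on this group: if a^41 ≡ b^41 then (ab^{−1})^41 = 1, and the only element of order dividing gcd(41, 46) = 1 is 1, so a = b.
With ψ(0) = 0 this makes ψ injective on all of ℤ_{47}, hence bijective (finite equal-size domain and codomain). In particular ψ is injective.
Since ψ is injective, we find the preimage of 13. The inverse of x ↦ x^41 on (ℤ_{47})^× is x ↦ x^9, because 41·9 = 369 = 8·46 + 1 ≡ 1 (mod 46) and x^{46} = 1 for x ≠ 0 (Fermat). So ψ⁻¹(13) = 13^9 mod 47.
Repeated squaring mod 47: 13^1 ≡ 13, 13^2 ≡ 13² = 169 ≡ 28, 13^4 ≡ 28² = 784 ≡ 32, 13^8 ≡ 32² = 1024 ≡ 37. Since 9 = 8 + 1, 13^9 ≡ 37·13: 37·13 = 481 ≡ 11. So 13^9 ≡ 11 (mod 47).
Hence ψ⁻¹(13) = 11.

11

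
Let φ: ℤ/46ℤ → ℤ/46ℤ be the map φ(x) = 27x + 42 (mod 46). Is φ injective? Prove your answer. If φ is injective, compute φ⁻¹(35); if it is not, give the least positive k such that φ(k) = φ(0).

27

Suppose φ(u) = φ(v) in ℤ/46ℤ. Then 27u + 42 ≡ 27v + 42 (mod 46), hence 27(u − v) ≡ 0 (mod 46).
Since gcd(27, 46) = 1, 27 is invertible modulo 46, therefore u − v ≡ 0 (mod 46), i.e. u = v.
Thus φ is injective.
We now compute 27⁻¹ mod 46 explicitly. Euclid's algorithm: 46 = 1·27 + 19, 27 = 1·19 + 8, 19 = 2·8 + 3, 8 = 2·3 + 2, 3 = 1·2 + 1; back-substituting gives 1 = 29·27 − 17·46, so 27⁻¹ ≡ 29 (mod 46).
Since φ is injective, we find φ⁻¹(35): we need 27x ≡ 35 − 42 ≡ 39 (mod 46). Using 27⁻¹ = 29: x ≡ 29·39 = 1131 = 24·46 + 27, so x = 27.
Check: φ(27) = 27·27 + 42 = 771 = 16·46 + 35 ≡ 35 (mod 46).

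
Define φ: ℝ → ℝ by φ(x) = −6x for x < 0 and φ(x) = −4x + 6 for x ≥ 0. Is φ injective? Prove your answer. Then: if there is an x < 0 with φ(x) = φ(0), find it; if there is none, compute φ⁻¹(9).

Both pieces are strictly decreasing (slopes −6 and −4), so each is injective on its own interval.
The left piece maps (−∞, 0) onto (0, ∞); the right piece maps [0, ∞) onto (−∞, 6].
These images overlap. In particular φ(0) = 6 (right piece), and solving −6x = 6 on the left piece gives x = −1 < 0.
So φ(−1) = φ(0) with −1 ≠ 0, and φ is not injective. This x = −1 is the requested value below 0.

-1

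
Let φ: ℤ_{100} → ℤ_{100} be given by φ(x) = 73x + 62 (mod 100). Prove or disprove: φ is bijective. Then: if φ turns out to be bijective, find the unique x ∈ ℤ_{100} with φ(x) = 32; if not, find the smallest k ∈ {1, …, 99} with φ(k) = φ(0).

Suppose φ(s) = φ(t) in ℤ_{100}. Then 73s + 62 ≡ 73t + 62 (mod 100), thus 73(s − t) ≡ 0 (mod 100).
Since gcd(73, 100) = 1, 73 is invertible modulo 100, hence s − t ≡ 0 (mod 100), i.e. s = t.
We now compute 73⁻¹ mod 100 explicitly. Euclid's algorithm: 100 = 1·73 + 27, 73 = 2·27 + 19, 27 = 1·19 + 8, 19 = 2·8 + 3, 8 = 2·3 + 2, 3 = 1·2 + 1; back-substituting gives 1 = 37·73 − 27·100, so 73⁻¹ ≡ 37 (mod 100).
Then y ↦ 37(y − 62) is a two-sided inverse to φ, so every y ∈ ℤ_{100} has a preimage.
Hence φ is bijective.
Since φ is bijective, we find φ⁻¹(32): we need 73x ≡ 32 − 62 ≡ 70 (mod 100). Using 73⁻¹ = 37: x ≡ 37·70 = 2590 = 25·100 + 90, so x = 90.
Check: φ(90) = 73·90 + 62 = 6632 = 66·100 + 32 ≡ 32 (mod 100).

90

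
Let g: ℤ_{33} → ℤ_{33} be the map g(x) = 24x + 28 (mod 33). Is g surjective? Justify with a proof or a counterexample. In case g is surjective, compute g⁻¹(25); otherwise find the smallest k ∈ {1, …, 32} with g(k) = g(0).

11

Since gcd(24, 33) = 3, we have 24x ≡ 0 (mod 3) for all x, so g(x) ≡ 1 (mod 3).
But 0 ≢ 1 (mod 3), so 0 ∈ ℤ_{33} has no preimage. So g is not surjective.
Since g is not surjective, we find the least positive k with g(k) = g(0): this means 24k ≡ 0 (mod 33), i.e. 33 ∣ 24k. Since gcd(24, 33) = 3, dividing through by 3 this holds exactly when 11 ∣ 8k, and as gcd(8, 11) = 1, exactly when 11 ∣ k.
The smallest positive such k is 11.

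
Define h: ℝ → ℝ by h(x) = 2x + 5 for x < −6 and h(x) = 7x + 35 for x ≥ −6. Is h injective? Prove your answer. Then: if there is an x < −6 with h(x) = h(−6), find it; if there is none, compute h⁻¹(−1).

-36/7

Both pieces are strictly increasing (slopes 2 and 7), so each is injective on its own interval.
The left piece maps (−∞, −6) onto (−∞, −7); the right piece maps [−6, ∞) onto [−7, ∞).
These images are disjoint, so no value is attained by both pieces. Therefore h is injective.
Because the two images are disjoint, no x < −6 has h(x) = h(−6), so we compute h⁻¹(−1): −1 lies in [−7, ∞), so solve 7x + 35 = −1: x = (−1 − 35)/7 = −36/7.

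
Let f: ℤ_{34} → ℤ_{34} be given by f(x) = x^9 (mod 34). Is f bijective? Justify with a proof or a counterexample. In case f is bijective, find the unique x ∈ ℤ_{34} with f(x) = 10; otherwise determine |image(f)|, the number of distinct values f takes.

Computing x^9 mod 34 for each x (by repeated squaring, reducing mod 34 at every step), the values f(0), f(1), …, f(33) are: 0, 1, 2, 31, 4, 29, 28, 27, 8, 9, 24, 23, 22, 13, 20, 15, 16, 17, 18, 19, 14, 21, 12, 11, 10, 25, 26, 7, 6, 5, 30, 3, 32, 33.
Every element of ℤ_{34} appears exactly once in this list, so f is a bijection, and in particular bijective.
Since f is bijective, we read off the preimage of 10 from the same table: f(24) = 10, so f⁻¹(10) = 24.

24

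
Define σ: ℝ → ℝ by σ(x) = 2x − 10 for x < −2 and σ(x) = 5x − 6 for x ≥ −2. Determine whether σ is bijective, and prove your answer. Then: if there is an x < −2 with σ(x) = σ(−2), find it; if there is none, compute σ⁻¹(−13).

-3

Both pieces are strictly increasing (slopes 2 and 5), so each is injective on its own interval.
The left piece maps (−∞, −2) onto (−∞, −14); the right piece maps [−2, ∞) onto [−16, ∞).
These images overlap. In particular σ(−2) = −16 (right piece), and solving 2x − 10 = −16 on the left piece gives x = −3 < −2.
So σ(−3) = σ(−2) with −3 ≠ −2, and σ is not injective, hence not bijective. This x = −3 is the requested value below −2.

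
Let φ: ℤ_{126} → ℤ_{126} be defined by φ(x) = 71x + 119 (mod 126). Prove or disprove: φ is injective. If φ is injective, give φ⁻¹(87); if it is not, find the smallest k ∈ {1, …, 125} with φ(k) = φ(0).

Recall that φ is injective if φ(a) = φ(b) implies a = b.
Suppose φ(a) = φ(b) in ℤ_{126}. Then 71a + 119 ≡ 71b + 119 (mod 126), hence 71(a − b) ≡ 0 (mod 126).
Since gcd(71, 126) = 1, 71 is invertible modulo 126, thus a − b ≡ 0 (mod 126), i.e. a = b.
Therefore φ is injective.
We now compute 71⁻¹ mod 126 explicitly. Euclid's algorithm: 126 = 1·71 + 55, 71 = 1·55 + 16, 55 = 3·16 + 7, 16 = 2·7 + 2, 7 = 3·2 + 1; back-substituting gives 1 = 71·71 − 40·126, so 71⁻¹ ≡ 71 (mod 126).
Since φ is injective, we compute φ⁻¹(87): solve 71x + 119 ≡ 87 (mod 126), i.e. 71x ≡ 94 (mod 126).
Multiplying by 71⁻¹ = 71 gives x ≡ 71·94 = 6674 = 52·126 + 122 ≡ 122 (mod 126).
Check: φ(122) = 71·122 + 119 = 8781 = 69·126 + 87 ≡ 87 (mod 126).

122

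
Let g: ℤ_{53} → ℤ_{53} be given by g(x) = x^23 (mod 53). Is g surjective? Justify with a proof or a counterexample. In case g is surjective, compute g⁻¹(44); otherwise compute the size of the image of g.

Since 53 is prime, the nonzero elements of ℤ_{53} form a cyclic group of order 52.
As gcd(23, 52) = 1, raising to the 23rd power is a bijection on this group: if s^23 ≡ t^23 then (st^{−1})^23 = 1, and the only element of order dividing gcd(23, 52) = 1 is 1, so s = t.
With g(0) = 0 this makes g injective on all of ℤ_{53}, hence bijective (finite equal-size domain and codomain). In particular g is surjective.
Since g is surjective, we find the preimage of 44. The inverse of x ↦ x^23 on (ℤ_{53})^× is x ↦ x^43, because 23·43 = 989 = 19·52 + 1 ≡ 1 (mod 52) and x^{52} = 1 for x ≠ 0 (Fermat). So g⁻¹(44) = 44^43 mod 53.
Repeated squaring mod 53: 44^1 ≡ 44, 44^2 ≡ 44² = 1936 ≡ 28, 44^4 ≡ 28² = 784 ≡ 42, 44^8 ≡ 42² = 1764 ≡ 15, 44^16 ≡ 15² = 225 ≡ 13, 44^32 ≡ 13² = 169 ≡ 10. Since 43 = 32 + 8 + 2 + 1, 44^43 ≡ 10·15·28·44: 10·15 = 150 ≡ 44, then 44·28 = 1232 ≡ 13, then 13·44 = 572 ≡ 42. So 44^43 ≡ 42 (mod 53).
Hence g⁻¹(44) = 42.

42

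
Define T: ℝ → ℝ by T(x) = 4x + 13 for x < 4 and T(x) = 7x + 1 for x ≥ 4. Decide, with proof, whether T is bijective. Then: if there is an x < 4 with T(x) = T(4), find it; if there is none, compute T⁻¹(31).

Both pieces are strictly increasing (slopes 4 and 7), so each is injective on its own interval.
The left piece maps (−∞, 4) onto (−∞, 29); the right piece maps [4, ∞) onto [29, ∞).
Since 29 = 29, the images partition ℝ: T is injective and surjective, hence bijective.
Because the two images are disjoint, no x < 4 has T(x) = T(4), so we compute T⁻¹(31): 31 lies in [29, ∞), so solve 7x + 1 = 31: x = (31 − 1)/7 = 30/7.

30/7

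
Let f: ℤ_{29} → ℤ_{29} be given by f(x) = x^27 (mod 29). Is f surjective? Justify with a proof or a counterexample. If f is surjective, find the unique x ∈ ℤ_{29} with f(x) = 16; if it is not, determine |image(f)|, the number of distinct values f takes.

Since 29 is prime, the nonzero elements of ℤ_{29} form a cyclic group of order 28.
As gcd(27, 28) = 1, raising to the 27th power is a bijection on this group: if u^27 ≡ v^27 then (uv^{−1})^27 = 1, and the only element of order dividing gcd(27, 28) = 1 is 1, so u = v.
With f(0) = 0 this makes f injective on all of ℤ_{29}, hence bijective (finite equal-size domain and codomain). In particular f is surjective.
Since f is surjective, we find the preimage of 16. The inverse of x ↦ x^27 on (ℤ_{29})^× is x ↦ x^27, because 27·27 = 729 = 26·28 + 1 ≡ 1 (mod 28) and x^{28} = 1 for x ≠ 0 (Fermat). So f⁻¹(16) = 16^27 mod 29.
Repeated squaring mod 29: 16^1 ≡ 16, 16^2 ≡ 16² = 256 ≡ 24, 16^4 ≡ 24² = 576 ≡ 25, 16^8 ≡ 25² = 625 ≡ 16, 16^16 ≡ 16² = 256 ≡ 24. Since 27 = 16 + 8 + 2 + 1, 16^27 ≡ 24·16·24·16: 24·16 = 384 ≡ 7, then 7·24 = 168 ≡ 23, then 23·16 = 368 ≡ 20. So 16^27 ≡ 20 (mod 29).
Hence f⁻¹(16) = 20.

20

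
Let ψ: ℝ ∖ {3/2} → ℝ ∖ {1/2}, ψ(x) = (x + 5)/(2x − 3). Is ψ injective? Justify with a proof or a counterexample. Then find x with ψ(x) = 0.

-5

Suppose ψ(u) = ψ(v). Cross-multiplying: (u + 5)(2v − 3) = (v + 5)(2u − 3).
Expanding both sides and cancelling the symmetric terms leaves −13·(u − v) = 0. Since −13 ≠ 0, u = v. Thus ψ is injective.
Solving ψ(x) = 0: cross-multiplying gives x + 5 = 0(2x − 3), which rearranges to 1x = −5, so x = −5.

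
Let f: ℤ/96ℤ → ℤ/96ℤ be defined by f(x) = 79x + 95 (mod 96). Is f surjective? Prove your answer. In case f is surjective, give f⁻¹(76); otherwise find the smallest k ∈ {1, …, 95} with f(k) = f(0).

Since gcd(79, 96) = 1, 79 is invertible modulo 96. Euclid's algorithm: 96 = 1·79 + 17, 79 = 4·17 + 11, 17 = 1·11 + 6, 11 = 1·6 + 5, 6 = 1·5 + 1; back-substituting gives 1 = 79·79 − 65·96, so 79⁻¹ ≡ 79 (mod 96).
For any y ∈ ℤ/96ℤ, x = 79(y − 95) mod 96 satisfies f(x) = 79·79(y − 95) + 95 ≡ y (since 79·79 ≡ 1 mod 96). So every y has a preimage.
Thus f is surjective.
Since f is surjective, we find f⁻¹(76): we need 79x ≡ 76 − 95 ≡ 77 (mod 96). Using 79⁻¹ = 79: x ≡ 79·77 = 6083 = 63·96 + 35, so x = 35.
Check: f(35) = 79·35 + 95 = 2860 = 29·96 + 76 ≡ 76 (mod 96).

35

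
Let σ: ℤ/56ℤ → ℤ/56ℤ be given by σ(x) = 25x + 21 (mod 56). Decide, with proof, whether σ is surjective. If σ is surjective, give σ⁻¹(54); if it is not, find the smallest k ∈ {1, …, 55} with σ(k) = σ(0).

Since gcd(25, 56) = 1, 25 is invertible modulo 56. Euclid's algorithm: 56 = 2·25 + 6, 25 = 4·6 + 1; back-substituting gives 1 = 9·25 − 4·56, so 25⁻¹ ≡ 9 (mod 56).
Then y ↦ 9(y − 21) is a two-sided inverse to σ, so every y ∈ ℤ/56ℤ has a preimage.
Therefore σ is surjective.
Since σ is surjective, we compute σ⁻¹(54): solve 25x + 21 ≡ 54 (mod 56), i.e. 25x ≡ 33 (mod 56).
Multiplying by 25⁻¹ = 9 gives x ≡ 9·33 = 297 = 5·56 + 17 ≡ 17 (mod 56).
Check: σ(17) = 25·17 + 21 = 446 = 7·56 + 54 ≡ 54 (mod 56).

17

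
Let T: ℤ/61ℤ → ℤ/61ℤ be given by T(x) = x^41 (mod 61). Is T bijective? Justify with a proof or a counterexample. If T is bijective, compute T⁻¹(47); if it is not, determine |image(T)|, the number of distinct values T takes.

Since 61 is prime, the nonzero elements of ℤ/61ℤ form a cyclic group of order 60.
As gcd(41, 60) = 1, raising to the 41st power is a bijection on this group: if x_1^41 ≡ x_2^41 then (x_1x_2^{−1})^41 = 1, and the only element of order dividing gcd(41, 60) = 1 is 1, so x_1 = x_2.
With T(0) = 0 this makes T injective on all of ℤ/61ℤ, hence bijective (finite equal-size domain and codomain). In particular T is bijective.
Since T is bijective, we find the preimage of 47. The inverse of x ↦ x^41 on (ℤ/61ℤ)^× is x ↦ x^41, because 41·41 = 1681 = 28·60 + 1 ≡ 1 (mod 60) and x^{60} = 1 for x ≠ 0 (Fermat). So T⁻¹(47) = 47^41 mod 61.
Repeated squaring mod 61: 47^1 ≡ 47, 47^2 ≡ 47² = 2209 ≡ 13, 47^4 ≡ 13² = 169 ≡ 47, 47^8 ≡ 47² = 2209 ≡ 13, 47^16 ≡ 13² = 169 ≡ 47, 47^32 ≡ 47² = 2209 ≡ 13. Since 41 = 32 + 8 + 1, 47^41 ≡ 13·13·47: 13·13 = 169 ≡ 47, then 47·47 = 2209 ≡ 13. So 47^41 ≡ 13 (mod 61).
Hence T⁻¹(47) = 13.

13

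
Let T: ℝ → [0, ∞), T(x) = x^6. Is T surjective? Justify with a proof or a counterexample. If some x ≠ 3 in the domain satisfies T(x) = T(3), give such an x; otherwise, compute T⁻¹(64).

-3

For any y ∈ [0, ∞), x = y^{1/6} ∈ ℝ satisfies x^6 = y, so T is surjective.
For the follow-up, such an x exists: taking x = −3 ∈ ℝ gives T(−3) = 729 = T(3) with −3 ≠ 3.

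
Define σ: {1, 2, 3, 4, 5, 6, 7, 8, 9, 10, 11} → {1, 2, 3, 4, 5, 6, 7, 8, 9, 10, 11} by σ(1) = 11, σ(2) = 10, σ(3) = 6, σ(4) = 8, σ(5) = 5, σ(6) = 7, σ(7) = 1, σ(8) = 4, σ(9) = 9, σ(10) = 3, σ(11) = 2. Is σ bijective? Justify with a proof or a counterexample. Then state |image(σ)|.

11

The values 11, 10, 6, 8, 5, 7, 1, 4, 9, 3, 2 are a permutation of {1, 2, 3, 4, 5, 6, 7, 8, 9, 10, 11}: each element appears exactly once.
So σ is injective and surjective, hence bijective.
The image of σ is {1, 2, 3, 4, 5, 6, 7, 8, 9, 10, 11}, which has 11 elements.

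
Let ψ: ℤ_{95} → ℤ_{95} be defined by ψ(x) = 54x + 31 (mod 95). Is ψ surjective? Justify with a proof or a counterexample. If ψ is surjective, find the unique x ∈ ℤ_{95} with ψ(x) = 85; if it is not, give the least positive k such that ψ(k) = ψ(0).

1

Recall: surjectivity means every element of the codomain has a preimage under ψ.
Since gcd(54, 95) = 1, 54 is invertible modulo 95. Euclid's algorithm: 95 = 1·54 + 41, 54 = 1·41 + 13, 41 = 3·13 + 2, 13 = 6·2 + 1; back-substituting gives 1 = 44·54 − 25·95, so 54⁻¹ ≡ 44 (mod 95).
Then y ↦ 44(y − 31) is a two-sided inverse to ψ, so every y ∈ ℤ_{95} has a preimage.
Hence ψ is surjective.
Since ψ is surjective, we compute ψ⁻¹(85): solve 54x + 31 ≡ 85 (mod 95), i.e. 54x ≡ 54 (mod 95).
Multiplying by 54⁻¹ = 44 gives x ≡ 44·54 = 2376 = 25·95 + 1 ≡ 1 (mod 95).
Check: ψ(1) = 54·1 + 31 = 85 ≡ 85 (mod 95).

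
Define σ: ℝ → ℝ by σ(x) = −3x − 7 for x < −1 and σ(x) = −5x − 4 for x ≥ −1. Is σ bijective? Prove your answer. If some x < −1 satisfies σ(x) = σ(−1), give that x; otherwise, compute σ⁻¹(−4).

-8/3

Both pieces are strictly decreasing (slopes −3 and −5), so each is injective on its own interval.
The left piece maps (−∞, −1) onto (−4, ∞); the right piece maps [−1, ∞) onto (−∞, 1].
These images overlap. In particular σ(−1) = 1 (right piece), and solving −3x − 7 = 1 on the left piece gives x = −8/3 < −1.
So σ(−8/3) = σ(−1) with −8/3 ≠ −1, and σ is not injective, hence not bijective. This x = −8/3 is the requested value below −1.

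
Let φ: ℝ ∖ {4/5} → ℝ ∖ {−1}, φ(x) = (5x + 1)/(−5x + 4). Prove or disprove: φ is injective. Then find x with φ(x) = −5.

21/20

Suppose φ(x_1) = φ(x_2). Cross-multiplying: (5x_1 + 1)(−5x_2 + 4) = (5x_2 + 1)(−5x_1 + 4).
Expanding both sides and cancelling the symmetric terms leaves 25·(x_1 − x_2) = 0. Since 25 ≠ 0, x_1 = x_2. Hence φ is injective.
Solving φ(x) = −5: cross-multiplying gives 5x + 1 = −5(−5x + 4), which rearranges to −20x = −21, so x = 21/20.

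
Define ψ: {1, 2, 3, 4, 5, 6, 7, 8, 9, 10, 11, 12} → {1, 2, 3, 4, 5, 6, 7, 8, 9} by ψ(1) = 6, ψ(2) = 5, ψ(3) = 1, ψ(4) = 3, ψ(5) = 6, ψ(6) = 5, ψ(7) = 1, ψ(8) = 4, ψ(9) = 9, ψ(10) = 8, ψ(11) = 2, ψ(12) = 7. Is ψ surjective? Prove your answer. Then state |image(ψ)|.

Every element of the codomain has a preimage: 1 = ψ(3), 2 = ψ(11), 3 = ψ(4), 4 = ψ(8), 5 = ψ(2), 6 = ψ(1), 7 = ψ(12), 8 = ψ(10), 9 = ψ(9).
So ψ is surjective.
The image of ψ is {1, 2, 3, 4, 5, 6, 7, 8, 9}, which has 9 elements.

9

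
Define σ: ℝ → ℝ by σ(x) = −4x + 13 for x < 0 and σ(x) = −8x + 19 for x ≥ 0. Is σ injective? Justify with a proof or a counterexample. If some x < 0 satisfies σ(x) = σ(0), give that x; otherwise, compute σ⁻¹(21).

Both pieces are strictly decreasing (slopes −4 and −8), so each is injective on its own interval.
The left piece maps (−∞, 0) onto (13, ∞); the right piece maps [0, ∞) onto (−∞, 19].
These images overlap. In particular σ(0) = 19 (right piece), and solving −4x + 13 = 19 on the left piece gives x = −3/2 < 0.
So σ(−3/2) = σ(0) with −3/2 ≠ 0, and σ is not injective. This x = −3/2 is the requested value below 0.

-3/2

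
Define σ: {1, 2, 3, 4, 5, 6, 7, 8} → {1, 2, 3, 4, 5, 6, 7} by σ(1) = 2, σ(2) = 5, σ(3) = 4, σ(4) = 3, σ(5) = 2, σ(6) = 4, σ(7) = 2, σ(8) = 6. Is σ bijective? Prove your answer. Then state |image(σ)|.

σ(1) = 2 = σ(5) with 1 ≠ 5, so σ is not injective, hence not bijective.
The image of σ is {2, 3, 4, 5, 6}, which has 5 elements.

5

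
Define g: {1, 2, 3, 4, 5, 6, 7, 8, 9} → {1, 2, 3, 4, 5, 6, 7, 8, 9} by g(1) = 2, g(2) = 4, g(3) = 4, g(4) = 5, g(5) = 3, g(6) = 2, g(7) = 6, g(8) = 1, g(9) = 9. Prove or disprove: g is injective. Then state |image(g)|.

7

g(2) = 4 = g(3) with 2 ≠ 3, so g is not injective.
The image of g is {1, 2, 3, 4, 5, 6, 9}, which has 7 elements.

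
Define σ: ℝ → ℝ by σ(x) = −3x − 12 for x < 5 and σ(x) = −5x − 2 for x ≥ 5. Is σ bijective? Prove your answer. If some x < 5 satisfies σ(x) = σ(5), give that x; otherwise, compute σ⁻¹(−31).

Both pieces are strictly decreasing (slopes −3 and −5), so each is injective on its own interval.
The left piece maps (−∞, 5) onto (−27, ∞); the right piece maps [5, ∞) onto (−∞, −27].
Since −27 = −27, the images partition ℝ: σ is injective and surjective, hence bijective.
Because the two images are disjoint, no x < 5 has σ(x) = σ(5), so we compute σ⁻¹(−31): −31 lies in (−∞, −27], so solve −5x − 2 = −31: x = (−31 + 2)/(−5) = 29/5.

29/5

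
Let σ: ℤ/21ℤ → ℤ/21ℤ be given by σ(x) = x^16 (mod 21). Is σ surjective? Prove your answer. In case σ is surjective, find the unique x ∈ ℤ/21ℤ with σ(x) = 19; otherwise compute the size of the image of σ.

σ(2): Repeated squaring mod 21: 2^1 ≡ 2, 2^2 ≡ 2² = 4, 2^4 ≡ 4² = 16, 2^8 ≡ 16² = 256 ≡ 4, 2^16 ≡ 4² = 16. So 2^16 ≡ 16 (mod 21).
σ(5): Repeated squaring mod 21: 5^1 ≡ 5, 5^2 ≡ 5² = 25 ≡ 4, 5^4 ≡ 4² = 16, 5^8 ≡ 16² = 256 ≡ 4, 5^16 ≡ 4² = 16. So 5^16 ≡ 16 (mod 21).
So σ(2) = σ(5) = 16 while 2 ≠ 5, therefore σ is not injective.
A non-injective map from the 21-element set ℤ/21ℤ to itself takes at most 20 distinct values, so it cannot be surjective. Thus σ is not surjective.
Since σ is not surjective, we determine |image(σ)|. Computing x^16 mod 21 for each x (by repeated squaring, reducing mod 21 at every step), the values σ(0), σ(1), …, σ(20) are: 0, 1, 16, 18, 4, 16, 15, 7, 1, 9, 4, 4, 9, 1, 7, 15, 16, 4, 18, 16, 1.
The distinct values are {0, 1, 4, 7, 9, 15, 16, 18}; there are 8 of them.

8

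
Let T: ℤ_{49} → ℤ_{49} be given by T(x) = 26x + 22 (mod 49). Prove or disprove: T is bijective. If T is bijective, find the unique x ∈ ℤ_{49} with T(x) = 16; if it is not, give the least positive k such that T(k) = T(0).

If T(x_1) = T(x_2), then 26x_1 ≡ 26x_2 (mod 49). Because gcd(26, 49) = 1, we may cancel 26 to get x_1 ≡ x_2 (mod 49).
We now compute 26⁻¹ mod 49 explicitly. Euclid's algorithm: 49 = 1·26 + 23, 26 = 1·23 + 3, 23 = 7·3 + 2, 3 = 1·2 + 1; back-substituting gives 1 = 17·26 − 9·49, so 26⁻¹ ≡ 17 (mod 49).
For any y ∈ ℤ_{49}, x = 17(y − 22) mod 49 satisfies T(x) = 26·17(y − 22) + 22 ≡ y (since 26·17 ≡ 1 mod 49). So every y has a preimage.
Hence T is bijective.
Since T is bijective, we compute T⁻¹(16): solve 26x + 22 ≡ 16 (mod 49), i.e. 26x ≡ 43 (mod 49).
Multiplying by 26⁻¹ = 17 gives x ≡ 17·43 = 731 = 14·49 + 45 ≡ 45 (mod 49).
Check: T(45) = 26·45 + 22 = 1192 = 24·49 + 16 ≡ 16 (mod 49).

45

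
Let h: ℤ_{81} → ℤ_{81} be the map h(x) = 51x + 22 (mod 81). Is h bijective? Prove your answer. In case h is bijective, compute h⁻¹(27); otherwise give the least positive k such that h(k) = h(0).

27

By definition, h is injective when h(x_1) = h(x_2) forces x_1 = x_2.
We have gcd(51, 81) = 3 > 1. Taking x_1 = 0 and x_2 = 27: h(0) = 22 and h(27) = 51·27 + 22 = 1399 ≡ 22 (mod 81).
So h(0) = h(27) while 0 ≠ 27, therefore h is not injective, hence not bijective.
Since h is not bijective, we find the least positive k with h(k) = h(0): this means 51k ≡ 0 (mod 81), i.e. 81 ∣ 51k. Since gcd(51, 81) = 3, dividing through by 3 this holds exactly when 27 ∣ 17k, and as gcd(17, 27) = 1, exactly when 27 ∣ k.
The smallest positive such k is 27.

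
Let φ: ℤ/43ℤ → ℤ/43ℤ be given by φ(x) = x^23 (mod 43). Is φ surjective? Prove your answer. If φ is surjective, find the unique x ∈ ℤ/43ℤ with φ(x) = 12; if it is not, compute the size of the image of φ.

26

Since 43 is prime, the nonzero elements of ℤ/43ℤ form a cyclic group of order 42.
As gcd(23, 42) = 1, raising to the 23rd power is a bijection on this group: if s^23 ≡ t^23 then (st^{−1})^23 = 1, and the only element of order dividing gcd(23, 42) = 1 is 1, so s = t.
With φ(0) = 0 this makes φ injective on all of ℤ/43ℤ, hence bijective (finite equal-size domain and codomain). In particular φ is surjective.
Since φ is surjective, we find the preimage of 12. The inverse of x ↦ x^23 on (ℤ/43ℤ)^× is x ↦ x^11, because 23·11 = 253 = 6·42 + 1 ≡ 1 (mod 42) and x^{42} = 1 for x ≠ 0 (Fermat). So φ⁻¹(12) = 12^11 mod 43.
Repeated squaring mod 43: 12^1 ≡ 12, 12^2 ≡ 12² = 144 ≡ 15, 12^4 ≡ 15² = 225 ≡ 10, 12^8 ≡ 10² = 100 ≡ 14. Since 11 = 8 + 2 + 1, 12^11 ≡ 14·15·12: 14·15 = 210 ≡ 38, then 38·12 = 456 ≡ 26. So 12^11 ≡ 26 (mod 43).
Hence φ⁻¹(12) = 26.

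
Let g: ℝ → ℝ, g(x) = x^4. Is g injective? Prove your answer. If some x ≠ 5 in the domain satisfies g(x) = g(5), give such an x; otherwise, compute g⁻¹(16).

-5

g(5) = 625 = (−5)^4 = g(−5) (since 4 is even), with 5 ≠ −5. So g is not injective.
For the follow-up, such an x exists: taking x = −5 ∈ ℝ gives g(−5) = 625 = g(5) with −5 ≠ 5.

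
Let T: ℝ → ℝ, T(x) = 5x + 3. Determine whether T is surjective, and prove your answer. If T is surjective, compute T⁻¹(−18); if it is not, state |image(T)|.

For any y ∈ ℝ, x = (y − 3)/5 satisfies T(x) = y.
Hence T is surjective.
Since T is surjective, we compute T⁻¹(−18) = (−18 − 3)/5 = −21/5.

-21/5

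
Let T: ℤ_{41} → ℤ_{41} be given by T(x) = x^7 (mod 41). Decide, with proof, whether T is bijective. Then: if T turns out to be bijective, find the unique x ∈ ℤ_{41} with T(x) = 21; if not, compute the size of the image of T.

Since 41 is prime, the nonzero elements of ℤ_{41} form a cyclic group of order 40.
As gcd(7, 40) = 1, raising to the 7th power is a bijection on this group: if u^7 ≡ v^7 then (uv^{−1})^7 = 1, and the only element of order dividing gcd(7, 40) = 1 is 1, so u = v.
With T(0) = 0 this makes T injective on all of ℤ_{41}, hence bijective (finite equal-size domain and codomain). In particular T is bijective.
Since T is bijective, we find the preimage of 21. The inverse of x ↦ x^7 on (ℤ_{41})^× is x ↦ x^23, because 7·23 = 161 = 4·40 + 1 ≡ 1 (mod 40) and x^{40} = 1 for x ≠ 0 (Fermat). So T⁻¹(21) = 21^23 mod 41.
Repeated squaring mod 41: 21^1 ≡ 21, 21^2 ≡ 21² = 441 ≡ 31, 21^4 ≡ 31² = 961 ≡ 18, 21^8 ≡ 18² = 324 ≡ 37, 21^16 ≡ 37² = 1369 ≡ 16. Since 23 = 16 + 4 + 2 + 1, 21^23 ≡ 16·18·31·21: 16·18 = 288 ≡ 1, then 1·31 = 31, then 31·21 = 651 ≡ 36. So 21^23 ≡ 36 (mod 41).
Hence T⁻¹(21) = 36.

36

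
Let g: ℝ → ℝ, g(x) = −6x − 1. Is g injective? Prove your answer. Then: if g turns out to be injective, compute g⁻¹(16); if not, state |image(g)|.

-17/6

Suppose g(x_1) = g(x_2). Then −6x_1 − 1 = −6x_2 − 1, therefore −6x_1 = −6x_2, thus x_1 = x_2.
Hence g is injective.
Since g is injective, we compute g⁻¹(16) = (16 + 1)/(−6) = −17/6.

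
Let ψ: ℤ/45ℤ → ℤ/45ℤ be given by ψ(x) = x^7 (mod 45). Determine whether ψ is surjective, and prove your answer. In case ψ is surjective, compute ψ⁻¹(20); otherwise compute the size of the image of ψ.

ψ(0) = 0^7 = 0.
ψ(15): Repeated squaring mod 45: 15^1 ≡ 15, 15^2 ≡ 15² = 225 ≡ 0, 15^4 ≡ 0² = 0. Since 7 = 4 + 2 + 1, 15^7 ≡ 0·0·15: 0·0 = 0, then 0·15 = 0. So 15^7 ≡ 0 (mod 45).
So ψ(0) = ψ(15) = 0 while 0 ≠ 15, hence ψ is not injective.
A non-injective map from the 45-element set ℤ/45ℤ to itself takes at most 44 distinct values, so it cannot be surjective. Hence ψ is not surjective.
Since ψ is not surjective, we determine |image(ψ)|. Computing x^7 mod 45 for each x (by repeated squaring, reducing mod 45 at every step), the values ψ(0), ψ(1), …, ψ(44) are: 0, 1, 38, 27, 4, 5, 36, 43, 17, 9, 10, 11, 18, 22, 14, 0, 16, 8, 27, 19, 20, 36, 13, 32, 9, 25, 26, 18, 37, 29, 0, 31, 23, 27, 34, 35, 36, 28, 2, 9, 40, 41, 18, 7, 44.
The distinct values are {0, 1, 2, 4, 5, 7, 8, 9, 10, 11, 13, 14, 16, 17, 18, 19, 20, 22, 23, 25, 26, 27, 28, 29, 31, 32, 34, 35, 36, 37, 38, 40, 41, 43, 44}; there are 35 of them.

35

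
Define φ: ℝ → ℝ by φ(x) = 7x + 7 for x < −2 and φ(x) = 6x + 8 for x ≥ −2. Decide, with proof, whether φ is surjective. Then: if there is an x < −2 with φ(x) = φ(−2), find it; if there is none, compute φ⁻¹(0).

Both pieces are strictly increasing (slopes 7 and 6), so each is injective on its own interval.
The left piece maps (−∞, −2) onto (−∞, −7); the right piece maps [−2, ∞) onto [−4, ∞).
The union (−∞, −7) ∪ [−4, ∞) omits the interval between −7 and −4; in particular −7 has no preimage. So φ is not surjective.
Because the two images are disjoint, no x < −2 has φ(x) = φ(−2), so we compute φ⁻¹(0): 0 lies in [−4, ∞), so solve 6x + 8 = 0: x = (0 − 8)/6 = −4/3.

-4/3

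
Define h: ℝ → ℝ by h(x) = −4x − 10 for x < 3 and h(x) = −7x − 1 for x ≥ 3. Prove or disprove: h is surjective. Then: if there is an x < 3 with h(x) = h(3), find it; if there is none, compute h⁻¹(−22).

3

Both pieces are strictly decreasing (slopes −4 and −7), so each is injective on its own interval.
The left piece maps (−∞, 3) onto (−22, ∞); the right piece maps [3, ∞) onto (−∞, −22].
These images together cover ℝ, so h is surjective.
Because the two images are disjoint, no x < 3 has h(x) = h(3), so we compute h⁻¹(−22): −22 lies in (−∞, −22], so solve −7x − 1 = −22: x = (−22 + 1)/(−7) = 3.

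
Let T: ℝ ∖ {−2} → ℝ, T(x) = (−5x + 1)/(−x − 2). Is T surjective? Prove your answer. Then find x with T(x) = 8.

-17/3

If T(x) = 5, cross-multiplying gives −1(−5x + 1) = −5(−x − 2), which simplifies to −1 = 10 — false.  So 5 has no preimage and T is not surjective.
Solving T(x) = 8: cross-multiplying gives −5x + 1 = 8(−x − 2), which rearranges to 3x = −17, so x = −17/3.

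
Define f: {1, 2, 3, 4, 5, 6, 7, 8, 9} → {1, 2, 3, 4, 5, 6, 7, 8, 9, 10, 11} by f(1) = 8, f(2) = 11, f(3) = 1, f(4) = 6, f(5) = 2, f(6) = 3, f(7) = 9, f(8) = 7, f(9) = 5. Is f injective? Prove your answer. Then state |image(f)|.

The values f(1), …, f(9) are 8, 11, 1, 6, 2, 3, 9, 7, 5 — all distinct.
So f(u) = f(v) only when u = v, and f is injective.
The image of f is {1, 2, 3, 5, 6, 7, 8, 9, 11}, which has 9 elements.

9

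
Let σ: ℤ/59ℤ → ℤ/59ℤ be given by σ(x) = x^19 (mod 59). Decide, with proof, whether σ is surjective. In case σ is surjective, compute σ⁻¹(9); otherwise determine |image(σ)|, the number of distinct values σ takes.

45

Since 59 is prime, the nonzero elements of ℤ/59ℤ form a cyclic group of order 58.
As gcd(19, 58) = 1, raising to the 19th power is a bijection on this group: if x_1^19 ≡ x_2^19 then (x_1x_2^{−1})^19 = 1, and the only element of order dividing gcd(19, 58) = 1 is 1, so x_1 = x_2.
With σ(0) = 0 this makes σ injective on all of ℤ/59ℤ, hence bijective (finite equal-size domain and codomain). In particular σ is surjective.
Since σ is surjective, we find the preimage of 9. The inverse of x ↦ x^19 on (ℤ/59ℤ)^× is x ↦ x^55, because 19·55 = 1045 = 18·58 + 1 ≡ 1 (mod 58) and x^{58} = 1 for x ≠ 0 (Fermat). So σ⁻¹(9) = 9^55 mod 59.
Repeated squaring mod 59: 9^1 ≡ 9, 9^2 ≡ 9² = 81 ≡ 22, 9^4 ≡ 22² = 484 ≡ 12, 9^8 ≡ 12² = 144 ≡ 26, 9^16 ≡ 26² = 676 ≡ 27, 9^32 ≡ 27² = 729 ≡ 21. Since 55 = 32 + 16 + 4 + 2 + 1, 9^55 ≡ 21·27·12·22·9: 21·27 = 567 ≡ 36, then 36·12 = 432 ≡ 19, then 19·22 = 418 ≡ 5, then 5·9 = 45. So 9^55 ≡ 45 (mod 59).
Hence σ⁻¹(9) = 45.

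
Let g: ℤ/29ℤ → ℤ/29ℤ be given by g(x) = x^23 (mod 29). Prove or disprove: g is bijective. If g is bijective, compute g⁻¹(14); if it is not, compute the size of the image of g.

8

Since 29 is prime, the nonzero elements of ℤ/29ℤ form a cyclic group of order 28.
As gcd(23, 28) = 1, raising to the 23rd power is a bijection on this group: if s^23 ≡ t^23 then (st^{−1})^23 = 1, and the only element of order dividing gcd(23, 28) = 1 is 1, so s = t.
With g(0) = 0 this makes g injective on all of ℤ/29ℤ, hence bijective (finite equal-size domain and codomain). In particular g is bijective.
Since g is bijective, we find the preimage of 14. The inverse of x ↦ x^23 on (ℤ/29ℤ)^× is x ↦ x^11, because 23·11 = 253 = 9·28 + 1 ≡ 1 (mod 28) and x^{28} = 1 for x ≠ 0 (Fermat). So g⁻¹(14) = 14^11 mod 29.
Repeated squaring mod 29: 14^1 ≡ 14, 14^2 ≡ 14² = 196 ≡ 22, 14^4 ≡ 22² = 484 ≡ 20, 14^8 ≡ 20² = 400 ≡ 23. Since 11 = 8 + 2 + 1, 14^11 ≡ 23·22·14: 23·22 = 506 ≡ 13, then 13·14 = 182 ≡ 8. So 14^11 ≡ 8 (mod 29).
Hence g⁻¹(14) = 8.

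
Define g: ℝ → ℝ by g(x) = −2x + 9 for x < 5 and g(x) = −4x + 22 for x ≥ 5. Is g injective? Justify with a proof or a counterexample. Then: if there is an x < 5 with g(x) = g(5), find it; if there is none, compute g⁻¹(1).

Both pieces are strictly decreasing (slopes −2 and −4), so each is injective on its own interval.
The left piece maps (−∞, 5) onto (−1, ∞); the right piece maps [5, ∞) onto (−∞, 2].
These images overlap. In particular g(5) = 2 (right piece), and solving −2x + 9 = 2 on the left piece gives x = 7/2 < 5.
So g(7/2) = g(5) with 7/2 ≠ 5, and g is not injective. This x = 7/2 is the requested value below 5.

7/2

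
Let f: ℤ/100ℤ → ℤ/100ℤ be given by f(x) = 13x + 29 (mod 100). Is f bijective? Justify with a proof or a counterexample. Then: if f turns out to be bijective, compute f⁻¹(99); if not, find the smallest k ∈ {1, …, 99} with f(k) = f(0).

If f(a) = f(b), then 13a ≡ 13b (mod 100). Because gcd(13, 100) = 1, we may cancel 13 to get a ≡ b (mod 100).
We now compute 13⁻¹ mod 100 explicitly. Euclid's algorithm: 100 = 7·13 + 9, 13 = 1·9 + 4, 9 = 2·4 + 1; back-substituting gives 1 = 77·13 − 10·100, so 13⁻¹ ≡ 77 (mod 100).
For any y ∈ ℤ/100ℤ, x = 77(y − 29) mod 100 satisfies f(x) = 13·77(y − 29) + 29 ≡ y (since 13·77 ≡ 1 mod 100). So every y has a preimage.
So f is bijective.
Since f is bijective, we find f⁻¹(99): we need 13x ≡ 99 − 29 ≡ 70 (mod 100). Using 13⁻¹ = 77: x ≡ 77·70 = 5390 = 53·100 + 90, so x = 90.
Check: f(90) = 13·90 + 29 = 1199 = 11·100 + 99 ≡ 99 (mod 100).

90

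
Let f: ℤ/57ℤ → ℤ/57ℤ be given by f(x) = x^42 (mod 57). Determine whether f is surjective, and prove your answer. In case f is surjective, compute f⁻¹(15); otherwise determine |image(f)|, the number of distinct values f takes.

f(2): Repeated squaring mod 57: 2^1 ≡ 2, 2^2 ≡ 2² = 4, 2^4 ≡ 4² = 16, 2^8 ≡ 16² = 256 ≡ 28, 2^16 ≡ 28² = 784 ≡ 43, 2^32 ≡ 43² = 1849 ≡ 25. Since 42 = 32 + 8 + 2, 2^42 ≡ 25·28·4: 25·28 = 700 ≡ 16, then 16·4 = 64 ≡ 7. So 2^42 ≡ 7 (mod 57).
f(5): Repeated squaring mod 57: 5^1 ≡ 5, 5^2 ≡ 5² = 25, 5^4 ≡ 25² = 625 ≡ 55, 5^8 ≡ 55² = 3025 ≡ 4, 5^16 ≡ 4² = 16, 5^32 ≡ 16² = 256 ≡ 28. Since 42 = 32 + 8 + 2, 5^42 ≡ 28·4·25: 28·4 = 112 ≡ 55, then 55·25 = 1375 ≡ 7. So 5^42 ≡ 7 (mod 57).
So f(2) = f(5) = 7 while 2 ≠ 5, therefore f is not injective.
A non-injective map from the 57-element set ℤ/57ℤ to itself takes at most 56 distinct values, so it cannot be surjective. So f is not surjective.
Since f is not surjective, we determine |image(f)|. Computing x^42 mod 57 for each x (by repeated squaring, reducing mod 57 at every step), the values f(0), f(1), …, f(56) are: 0, 1, 7, 45, 49, 7, 30, 1, 1, 30, 49, 1, 39, 49, 7, 30, 7, 7, 39, 19, 1, 45, 7, 49, 45, 49, 1, 39, 49, 49, 39, 1, 49, 45, 49, 7, 45, 1, 19, 39, 7, 7, 30, 7, 49, 39, 1, 49, 30, 1, 1, 30, 7, 49, 45, 7, 1.
The distinct values are {0, 1, 7, 19, 30, 39, 45, 49}; there are 8 of them.

8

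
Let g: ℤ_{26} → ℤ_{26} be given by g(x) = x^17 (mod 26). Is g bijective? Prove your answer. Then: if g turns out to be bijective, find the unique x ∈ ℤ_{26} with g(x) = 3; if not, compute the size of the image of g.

9

Computing x^17 mod 26 for each x (by repeated squaring, reducing mod 26 at every step), the values g(0), g(1), …, g(25) are: 0, 1, 6, 9, 10, 5, 2, 11, 8, 3, 4, 7, 12, 13, 14, 19, 22, 23, 18, 15, 24, 21, 16, 17, 20, 25.
Every element of ℤ_{26} appears exactly once in this list, so g is a bijection, and in particular bijective.
Since g is bijective, we read off the preimage of 3 from the same table: g(9) = 3, so g⁻¹(3) = 9.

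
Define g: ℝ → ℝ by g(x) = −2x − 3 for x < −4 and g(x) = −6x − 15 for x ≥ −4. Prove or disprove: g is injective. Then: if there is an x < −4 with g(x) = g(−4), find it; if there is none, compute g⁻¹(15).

-6

Both pieces are strictly decreasing (slopes −2 and −6), so each is injective on its own interval.
The left piece maps (−∞, −4) onto (5, ∞); the right piece maps [−4, ∞) onto (−∞, 9].
These images overlap. In particular g(−4) = 9 (right piece), and solving −2x − 3 = 9 on the left piece gives x = −6 < −4.
So g(−6) = g(−4) with −6 ≠ −4, and g is not injective. This x = −6 is the requested value below −4.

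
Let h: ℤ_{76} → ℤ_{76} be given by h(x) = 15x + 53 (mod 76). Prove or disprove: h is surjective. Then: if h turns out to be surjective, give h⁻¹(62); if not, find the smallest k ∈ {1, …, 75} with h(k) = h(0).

31

Since gcd(15, 76) = 1, 15 is invertible modulo 76. Euclid's algorithm: 76 = 5·15 + 1; back-substituting gives 1 = 71·15 − 14·76, so 15⁻¹ ≡ 71 (mod 76).
For any y ∈ ℤ_{76}, x = 71(y − 53) mod 76 satisfies h(x) = 15·71(y − 53) + 53 ≡ y (since 15·71 ≡ 1 mod 76). So every y has a preimage.
So h is surjective.
Since h is surjective, we compute h⁻¹(62): solve 15x + 53 ≡ 62 (mod 76), i.e. 15x ≡ 9 (mod 76).
Multiplying by 15⁻¹ = 71 gives x ≡ 71·9 = 639 = 8·76 + 31 ≡ 31 (mod 76).
Check: h(31) = 15·31 + 53 = 518 = 6·76 + 62 ≡ 62 (mod 76).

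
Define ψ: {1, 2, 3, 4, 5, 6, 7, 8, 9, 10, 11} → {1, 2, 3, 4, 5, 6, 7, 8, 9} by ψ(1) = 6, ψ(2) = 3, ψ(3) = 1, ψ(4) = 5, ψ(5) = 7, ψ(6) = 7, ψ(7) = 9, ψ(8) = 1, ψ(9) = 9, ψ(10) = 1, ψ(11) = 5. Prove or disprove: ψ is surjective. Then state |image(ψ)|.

No element maps to 2, so ψ is not surjective.
The image of ψ is {1, 3, 5, 6, 7, 9}, which has 6 elements.

6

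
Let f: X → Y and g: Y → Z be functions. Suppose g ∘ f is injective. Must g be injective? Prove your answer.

not injective

No. Take X = {1}, Y = {1, 2, 3}, Z = {1, 2, 3}, f(a) = a for each a ∈ X, and g(b) = 2 if b ∈ {2, 3} else g(b) = b.
Then g ∘ f = f is injective (X ⊂ Y and f is the inclusion), but g(2) = g(3) = 2 with 2 ≠ 3, so g is not injective.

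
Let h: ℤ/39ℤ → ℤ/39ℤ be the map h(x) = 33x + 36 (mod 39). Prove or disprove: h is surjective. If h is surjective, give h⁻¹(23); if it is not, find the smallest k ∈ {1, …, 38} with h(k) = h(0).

Since gcd(33, 39) = 3, we have 33x ≡ 0 (mod 3) for all x, so h(x) ≡ 0 (mod 3).
But 1 ≢ 0 (mod 3), so 1 ∈ ℤ/39ℤ has no preimage. Therefore h is not surjective.
Since h is not surjective, we find the least positive k with h(k) = h(0): this means 33k ≡ 0 (mod 39), i.e. 39 ∣ 33k. Since gcd(33, 39) = 3, dividing through by 3 this holds exactly when 13 ∣ 11k, and as gcd(11, 13) = 1, exactly when 13 ∣ k.
The smallest positive such k is 13.

13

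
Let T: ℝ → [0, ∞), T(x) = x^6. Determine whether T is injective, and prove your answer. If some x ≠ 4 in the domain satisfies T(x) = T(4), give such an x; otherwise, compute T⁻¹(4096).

T(4) = 4096 = (−4)^6 = T(−4) (since 6 is even), with 4 ≠ −4. So T is not injective.
For the follow-up, such an x exists: taking x = −4 ∈ ℝ gives T(−4) = 4096 = T(4) with −4 ≠ 4.

-4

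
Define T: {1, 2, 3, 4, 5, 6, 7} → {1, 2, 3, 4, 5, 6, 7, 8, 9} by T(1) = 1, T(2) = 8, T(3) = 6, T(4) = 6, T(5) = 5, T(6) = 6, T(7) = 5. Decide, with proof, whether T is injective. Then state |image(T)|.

4

T(3) = 6 = T(4) with 3 ≠ 4, so T is not injective.
The image of T is {1, 5, 6, 8}, which has 4 elements.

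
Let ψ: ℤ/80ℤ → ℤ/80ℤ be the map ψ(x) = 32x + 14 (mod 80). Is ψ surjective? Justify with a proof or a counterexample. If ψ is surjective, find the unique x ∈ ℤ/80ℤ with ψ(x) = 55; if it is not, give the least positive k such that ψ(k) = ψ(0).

Since gcd(32, 80) = 16, we have 32x ≡ 0 (mod 16) for all x, so ψ(x) ≡ 14 (mod 16).
But 0 ≢ 14 (mod 16), so 0 ∈ ℤ/80ℤ has no preimage. Thus ψ is not surjective.
Since ψ is not surjective, we find the least positive k with ψ(k) = ψ(0): this means 32k ≡ 0 (mod 80), i.e. 80 ∣ 32k. Since gcd(32, 80) = 16, dividing through by 16 this holds exactly when 5 ∣ 2k, and as gcd(2, 5) = 1, exactly when 5 ∣ k.
The smallest positive such k is 5.

5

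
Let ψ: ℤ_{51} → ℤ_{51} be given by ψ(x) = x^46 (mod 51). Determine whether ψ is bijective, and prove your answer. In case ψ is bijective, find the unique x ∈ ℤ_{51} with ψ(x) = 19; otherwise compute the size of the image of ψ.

ψ(7): Repeated squaring mod 51: 7^1 ≡ 7, 7^2 ≡ 7² = 49, 7^4 ≡ 49² = 2401 ≡ 4, 7^8 ≡ 4² = 16, 7^16 ≡ 16² = 256 ≡ 1, 7^32 ≡ 1² = 1. Since 46 = 32 + 8 + 4 + 2, 7^46 ≡ 1·16·4·49: 1·16 = 16, then 16·4 = 64 ≡ 13, then 13·49 = 637 ≡ 25. So 7^46 ≡ 25 (mod 51).
ψ(10): Repeated squaring mod 51: 10^1 ≡ 10, 10^2 ≡ 10² = 100 ≡ 49, 10^4 ≡ 49² = 2401 ≡ 4, 10^8 ≡ 4² = 16, 10^16 ≡ 16² = 256 ≡ 1, 10^32 ≡ 1² = 1. Since 46 = 32 + 8 + 4 + 2, 10^46 ≡ 1·16·4·49: 1·16 = 16, then 16·4 = 64 ≡ 13, then 13·49 = 637 ≡ 25. So 10^46 ≡ 25 (mod 51).
So ψ(7) = ψ(10) = 25 while 7 ≠ 10, therefore ψ is not injective, hence not bijective.
Since ψ is not bijective, we determine |image(ψ)|. Computing x^46 mod 51 for each x (by repeated squaring, reducing mod 51 at every step), the values ψ(0), ψ(1), …, ψ(50) are: 0, 1, 13, 36, 16, 49, 9, 25, 4, 21, 25, 43, 15, 16, 19, 30, 1, 34, 18, 13, 19, 33, 49, 43, 42, 4, 4, 42, 43, 49, 33, 19, 13, 18, 34, 1, 30, 19, 16, 15, 43, 25, 21, 4, 25, 9, 49, 16, 36, 13, 1.
The distinct values are {0, 1, 4, 9, 13, 15, 16, 18, 19, 21, 25, 30, 33, 34, 36, 42, 43, 49}; there are 18 of them.

18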